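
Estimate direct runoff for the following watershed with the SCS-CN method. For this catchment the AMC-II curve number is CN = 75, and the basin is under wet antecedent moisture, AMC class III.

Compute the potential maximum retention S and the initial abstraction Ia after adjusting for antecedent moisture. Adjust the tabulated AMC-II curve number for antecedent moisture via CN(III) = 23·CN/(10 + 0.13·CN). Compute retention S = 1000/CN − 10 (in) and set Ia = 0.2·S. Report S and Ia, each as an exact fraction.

CN(III) from CN(II)=75: (23·75)/(10 + 0.13·75) = 6900/79 ≈ 87.342
S = 1000/(6900/79) − 10 = 100/69 in ≈ 1.449 in
Ia = 0.2·(100/69) = 20/69 in ≈ 0.290 in

S = 100/69 in ≈ 1.449 in; Ia = 20/69 in ≈ 0.290 in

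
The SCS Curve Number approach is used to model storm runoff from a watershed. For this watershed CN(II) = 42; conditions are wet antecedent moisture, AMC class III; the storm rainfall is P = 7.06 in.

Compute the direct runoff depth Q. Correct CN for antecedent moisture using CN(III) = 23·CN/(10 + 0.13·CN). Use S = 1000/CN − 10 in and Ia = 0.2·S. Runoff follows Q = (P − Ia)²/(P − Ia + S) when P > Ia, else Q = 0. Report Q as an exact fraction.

Q = 20021967001/6918950850 in ≈ 2.894 in

Wet (AMC III): CN(III) = 23·42/(10 + 0.13·42) = 966/(773/50) = 48300/773 ≈ 62.484
Retention S: 1000/CN − 10 with CN=62.484 → S = 2900/483 ≈ 6.004 in
Ia = 0.2·(2900/483) = 580/483 in ≈ 1.201 in
Since P=7.060 > Ia=1.201: effective rainfall P−Ia = 141499/24150 in
Q = (141499/24150)²/((141499/24150) + 2900/483) = (20021967001/583222500)/(286499/24150) = 20021967001/6918950850 in ≈ 2.894 in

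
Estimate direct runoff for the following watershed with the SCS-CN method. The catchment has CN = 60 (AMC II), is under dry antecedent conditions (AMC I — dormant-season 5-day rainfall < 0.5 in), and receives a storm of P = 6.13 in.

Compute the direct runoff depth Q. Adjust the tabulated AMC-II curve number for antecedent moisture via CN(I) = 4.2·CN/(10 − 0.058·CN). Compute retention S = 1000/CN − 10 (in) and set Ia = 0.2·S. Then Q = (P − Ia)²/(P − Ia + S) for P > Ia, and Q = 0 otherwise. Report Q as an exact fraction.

Dry (AMC I): CN(I) = 4.2·60/(10 − 0.058·60) = 252/(163/25) = 6300/163 ≈ 38.650
S = 1000/(6300/163) − 10 = 1000/63 in ≈ 15.873 in
Ia = 0.2·(1000/63) = 200/63 in ≈ 3.175 in
Since P=6.130 > Ia=3.175: effective rainfall P−Ia = 18619/6300 in
Q = (18619/6300)²/((18619/6300) + 1000/63) = (346667161/39690000)/(118619/6300) = 346667161/747299700 in ≈ 0.464 in

Q = 346667161/747299700 in ≈ 0.464 in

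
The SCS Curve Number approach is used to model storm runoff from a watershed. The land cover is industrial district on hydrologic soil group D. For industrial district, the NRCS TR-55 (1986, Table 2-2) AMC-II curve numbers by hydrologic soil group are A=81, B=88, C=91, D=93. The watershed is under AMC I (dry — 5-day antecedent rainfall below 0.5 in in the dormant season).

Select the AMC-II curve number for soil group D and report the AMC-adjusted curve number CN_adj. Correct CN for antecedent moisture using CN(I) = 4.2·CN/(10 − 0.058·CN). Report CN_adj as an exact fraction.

NRCS table: industrial district, soil group D → CN(II) = 93
Dry (AMC I): CN(I) = 4.2·93/(10 − 0.058·93) = (1953/5)/(2303/500) = 27900/329 ≈ 84.802

CN_adj = 27900/329 ≈ 84.802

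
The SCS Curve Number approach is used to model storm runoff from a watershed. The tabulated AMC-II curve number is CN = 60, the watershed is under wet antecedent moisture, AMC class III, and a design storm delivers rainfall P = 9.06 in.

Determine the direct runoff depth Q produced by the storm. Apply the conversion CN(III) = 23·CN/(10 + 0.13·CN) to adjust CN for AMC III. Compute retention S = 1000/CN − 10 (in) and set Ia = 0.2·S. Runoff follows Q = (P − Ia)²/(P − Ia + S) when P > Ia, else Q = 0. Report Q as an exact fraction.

CN(III) from CN(II)=60: (23·60)/(10 + 0.13·60) = 6900/89 ≈ 77.528
S = 1000/(6900/89) − 10 = 200/69 in ≈ 2.899 in
Initial abstraction Ia = S/5 = (200/69)/5 = 40/69 ≈ 0.580 in
Since P=9.060 > Ia=0.580: effective rainfall P−Ia = 29257/3450 in
Runoff Q = (P−Ia)²/(P−Ia+S) = (8.480)²/(8.480+2.899) = 855972049/135436650 ≈ 6.320 in

Q = 855972049/135436650 in ≈ 6.320 in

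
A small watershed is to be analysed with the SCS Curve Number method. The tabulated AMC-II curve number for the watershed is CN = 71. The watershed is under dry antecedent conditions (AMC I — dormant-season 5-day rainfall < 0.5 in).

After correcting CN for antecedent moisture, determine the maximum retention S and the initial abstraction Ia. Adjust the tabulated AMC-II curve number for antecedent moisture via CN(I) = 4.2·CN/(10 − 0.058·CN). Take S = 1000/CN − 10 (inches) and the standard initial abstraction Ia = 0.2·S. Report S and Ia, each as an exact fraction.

Adjust CN=71 to AMC I: 4.2·71/(10 − 0.058·71) → (1491/5) ÷ (2941/500) = 149100/2941 ≈ 50.697
Retention S: 1000/CN − 10 with CN=50.697 → S = 14500/1491 ≈ 9.725 in
Ia = 0.2·(14500/1491) = 2900/1491 in ≈ 1.945 in

S = 14500/1491 in ≈ 9.725 in; Ia = 2900/1491 in ≈ 1.945 in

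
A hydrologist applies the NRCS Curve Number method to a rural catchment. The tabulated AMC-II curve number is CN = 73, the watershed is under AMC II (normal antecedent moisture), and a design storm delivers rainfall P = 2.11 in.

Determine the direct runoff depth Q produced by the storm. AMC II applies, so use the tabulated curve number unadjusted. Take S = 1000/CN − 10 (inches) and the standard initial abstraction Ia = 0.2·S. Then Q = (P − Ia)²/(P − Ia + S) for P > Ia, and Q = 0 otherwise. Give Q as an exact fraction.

Average conditions: CN = 73 (no AMC adjustment).
Max retention: S = 1000/73 − 10 = 270/73 in (≈ 3.699 in)
Initial abstraction Ia = S/5 = (270/73)/5 = 54/73 ≈ 0.740 in
P − Ia = 2.110 − 0.740 = 10003/7300 ≈ 1.370 in (> 0, runoff occurs)
Q = (10003/7300)²/((10003/7300) + 270/73) = (100060009/53290000)/(37003/7300) = 100060009/270121900 in ≈ 0.370 in

Q = 100060009/270121900 in ≈ 0.370 in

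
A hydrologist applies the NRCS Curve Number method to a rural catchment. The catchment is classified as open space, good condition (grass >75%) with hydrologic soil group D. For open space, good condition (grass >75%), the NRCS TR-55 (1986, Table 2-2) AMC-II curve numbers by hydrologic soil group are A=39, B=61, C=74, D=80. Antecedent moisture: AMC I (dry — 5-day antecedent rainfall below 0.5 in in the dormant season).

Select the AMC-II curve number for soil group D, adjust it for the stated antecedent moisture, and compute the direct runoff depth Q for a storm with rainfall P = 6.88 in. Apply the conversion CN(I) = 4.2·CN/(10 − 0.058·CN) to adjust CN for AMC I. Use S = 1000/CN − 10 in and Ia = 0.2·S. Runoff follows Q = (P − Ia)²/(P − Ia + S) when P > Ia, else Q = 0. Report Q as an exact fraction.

NRCS table: open space, good condition (grass >75%), soil group D → CN(II) = 80
CN(I) from CN(II)=80: (4.2·80)/(10 − 0.058·80) = 4200/67 ≈ 62.687
Retention S: 1000/CN − 10 with CN=62.687 → S = 125/21 ≈ 5.952 in
Ia = 0.2·(125/21) = 25/21 in ≈ 1.190 in
Since P=6.880 > Ia=1.190: effective rainfall P−Ia = 2987/525 in
Q = (2987/525)²/((2987/525) + 125/21) = (8922169/275625)/(6112/525) = 8922169/3208800 in ≈ 2.781 in

Q = 8922169/3208800 in ≈ 2.781 in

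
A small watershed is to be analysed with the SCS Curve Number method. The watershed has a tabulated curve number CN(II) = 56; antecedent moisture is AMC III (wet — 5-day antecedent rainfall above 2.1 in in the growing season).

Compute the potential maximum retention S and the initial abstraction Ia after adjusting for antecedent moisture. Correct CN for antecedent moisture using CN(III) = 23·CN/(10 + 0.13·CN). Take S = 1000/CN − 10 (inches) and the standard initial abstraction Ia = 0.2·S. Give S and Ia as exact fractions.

S = 550/161 in ≈ 3.416 in; Ia = 110/161 in ≈ 0.683 in

Adjust CN=56 to AMC III: 23·56/(10 + 0.13·56) → 1288 ÷ (432/25) = 4025/54 ≈ 74.537
S = 1000/(4025/54) − 10 = 550/161 in ≈ 3.416 in
Initial abstraction Ia = S/5 = (550/161)/5 = 110/161 ≈ 0.683 in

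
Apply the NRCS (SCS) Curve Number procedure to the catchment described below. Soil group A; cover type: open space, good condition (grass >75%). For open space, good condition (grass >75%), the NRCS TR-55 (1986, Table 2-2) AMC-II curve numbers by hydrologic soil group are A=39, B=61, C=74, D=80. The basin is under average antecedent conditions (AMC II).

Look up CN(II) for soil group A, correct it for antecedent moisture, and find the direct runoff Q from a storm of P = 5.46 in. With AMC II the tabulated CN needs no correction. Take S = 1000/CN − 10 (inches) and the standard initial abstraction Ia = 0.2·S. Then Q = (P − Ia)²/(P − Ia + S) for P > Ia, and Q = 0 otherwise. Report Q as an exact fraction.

NRCS table: open space, good condition (grass >75%), soil group A → CN(II) = 39
Average conditions: CN = 39 (no AMC adjustment).
S = 1000/39 − 10 = 610/39 in ≈ 15.641 in
Initial abstraction Ia = S/5 = (610/39)/5 = 122/39 ≈ 3.128 in
Excess rainfall: 5.460 − 3.128 = 2.332 in; P > Ia so Q > 0
Q = (4547/1950)²/((4547/1950) + 610/39) = (20675209/3802500)/(35047/1950) = 20675209/68341650 in ≈ 0.303 in

Q = 20675209/68341650 in ≈ 0.303 in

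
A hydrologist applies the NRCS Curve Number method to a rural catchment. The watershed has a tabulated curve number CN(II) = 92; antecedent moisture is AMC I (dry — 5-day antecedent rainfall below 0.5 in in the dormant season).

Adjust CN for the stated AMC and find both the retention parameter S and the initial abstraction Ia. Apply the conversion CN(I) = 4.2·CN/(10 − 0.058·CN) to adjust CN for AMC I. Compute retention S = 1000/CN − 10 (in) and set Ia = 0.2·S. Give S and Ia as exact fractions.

Adjust CN=92 to AMC I: 4.2·92/(10 − 0.058·92) → (1932/5) ÷ (583/125) = 48300/583 ≈ 82.847
Retention S: 1000/CN − 10 with CN=82.847 → S = 1000/483 ≈ 2.070 in
Ia = 0.2·(1000/483) = 200/483 in ≈ 0.414 in

S = 1000/483 in ≈ 2.070 in; Ia = 200/483 in ≈ 0.414 in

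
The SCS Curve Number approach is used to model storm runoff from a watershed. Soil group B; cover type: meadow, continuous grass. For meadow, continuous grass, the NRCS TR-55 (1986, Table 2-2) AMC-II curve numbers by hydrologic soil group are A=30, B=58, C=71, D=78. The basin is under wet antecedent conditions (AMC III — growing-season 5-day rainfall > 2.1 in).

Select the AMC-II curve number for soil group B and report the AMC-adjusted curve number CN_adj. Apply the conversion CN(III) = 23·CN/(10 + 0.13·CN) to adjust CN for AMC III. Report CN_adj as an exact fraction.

CN_adj = 66700/877 ≈ 76.055

NRCS table: meadow, continuous grass, soil group B → CN(II) = 58
Adjust CN=58 to AMC III: 23·58/(10 + 0.13·58) → 1334 ÷ (877/50) = 66700/877 ≈ 76.055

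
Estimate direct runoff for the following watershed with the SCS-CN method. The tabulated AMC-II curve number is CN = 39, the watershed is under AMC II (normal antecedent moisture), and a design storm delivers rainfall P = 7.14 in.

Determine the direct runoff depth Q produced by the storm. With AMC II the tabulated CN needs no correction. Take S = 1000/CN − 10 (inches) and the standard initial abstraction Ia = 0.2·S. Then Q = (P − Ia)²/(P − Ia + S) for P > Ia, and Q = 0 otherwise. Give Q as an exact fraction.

Q = 61199329/74729850 in ≈ 0.819 in

CN(II) = 39; AMC II needs no correction.
Retention S: 1000/CN − 10 with CN=39.000 → S = 610/39 ≈ 15.641 in
Ia = 0.2S: 0.2·15.641 = 3.128 in (exactly 122/39)
Since P=7.140 > Ia=3.128: effective rainfall P−Ia = 7823/1950 in
Q: (7823/1950)² ÷ (38323/1950) = 61199329/74729850 in (≈ 0.819 in)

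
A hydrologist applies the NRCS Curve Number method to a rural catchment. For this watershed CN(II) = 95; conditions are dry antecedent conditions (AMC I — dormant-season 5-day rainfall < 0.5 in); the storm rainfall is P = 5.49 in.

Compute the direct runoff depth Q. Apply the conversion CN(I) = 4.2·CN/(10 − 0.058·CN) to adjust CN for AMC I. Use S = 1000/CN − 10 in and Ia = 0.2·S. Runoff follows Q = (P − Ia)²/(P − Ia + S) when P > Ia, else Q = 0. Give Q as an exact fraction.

Q = 43702320601/10336134900 in ≈ 4.228 in

Adjust CN=95 to AMC I: 4.2·95/(10 − 0.058·95) → 399 ÷ (449/100) = 39900/449 ≈ 88.864
S = 1000/(39900/449) − 10 = 500/399 in ≈ 1.253 in
Initial abstraction Ia = S/5 = (500/399)/5 = 100/399 ≈ 0.251 in
P − Ia = 5.490 − 0.251 = 209051/39900 ≈ 5.239 in (> 0, runoff occurs)
Runoff Q = (P−Ia)²/(P−Ia+S) = (5.239)²/(5.239+1.253) = 43702320601/10336134900 ≈ 4.228 in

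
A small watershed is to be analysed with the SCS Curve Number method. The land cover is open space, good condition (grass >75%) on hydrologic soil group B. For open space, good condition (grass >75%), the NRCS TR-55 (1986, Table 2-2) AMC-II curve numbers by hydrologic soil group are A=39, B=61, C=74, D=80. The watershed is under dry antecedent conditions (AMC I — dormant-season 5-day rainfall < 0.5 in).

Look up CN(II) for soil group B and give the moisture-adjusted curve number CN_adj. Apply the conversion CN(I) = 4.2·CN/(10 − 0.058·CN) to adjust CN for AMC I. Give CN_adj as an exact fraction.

CN_adj = 42700/1077 ≈ 39.647

NRCS table: open space, good condition (grass >75%), soil group B → CN(II) = 61
CN(I) from CN(II)=61: (4.2·61)/(10 − 0.058·61) = 42700/1077 ≈ 39.647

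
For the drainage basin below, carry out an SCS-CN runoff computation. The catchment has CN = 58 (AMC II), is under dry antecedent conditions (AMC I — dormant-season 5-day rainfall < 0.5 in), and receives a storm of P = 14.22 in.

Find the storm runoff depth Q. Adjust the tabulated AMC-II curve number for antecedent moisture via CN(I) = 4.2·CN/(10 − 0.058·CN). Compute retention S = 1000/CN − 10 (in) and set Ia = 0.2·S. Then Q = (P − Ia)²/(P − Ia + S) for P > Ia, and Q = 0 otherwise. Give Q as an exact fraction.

Dry (AMC I): CN(I) = 4.2·58/(10 − 0.058·58) = (1218/5)/(1659/250) = 2900/79 ≈ 36.709
Max retention: S = 1000/(2900/79) − 10 = 500/29 in (≈ 17.241 in)
Ia = 0.2·(500/29) = 100/29 in ≈ 3.448 in
Excess rainfall: 14.220 − 3.448 = 10.772 in; P > Ia so Q > 0
Q = (15619/1450)²/((15619/1450) + 500/29) = (243953161/2102500)/(40619/1450) = 243953161/58897550 in ≈ 4.142 in

Q = 243953161/58897550 in ≈ 4.142 in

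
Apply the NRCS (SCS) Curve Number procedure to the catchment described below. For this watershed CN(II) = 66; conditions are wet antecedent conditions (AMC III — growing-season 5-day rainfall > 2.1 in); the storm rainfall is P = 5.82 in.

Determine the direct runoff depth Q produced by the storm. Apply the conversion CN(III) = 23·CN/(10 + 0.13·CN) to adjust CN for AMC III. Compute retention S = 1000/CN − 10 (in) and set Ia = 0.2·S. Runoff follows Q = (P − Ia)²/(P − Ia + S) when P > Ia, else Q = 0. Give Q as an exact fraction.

Q = 41562569161/10962578550 in ≈ 3.791 in

Adjust CN=66 to AMC III: 23·66/(10 + 0.13·66) → 1518 ÷ (929/50) = 75900/929 ≈ 81.701
Retention S: 1000/CN − 10 with CN=81.701 → S = 1700/759 ≈ 2.240 in
Initial abstraction Ia = S/5 = (1700/759)/5 = 340/759 ≈ 0.448 in
Excess rainfall: 5.820 − 0.448 = 5.372 in; P > Ia so Q > 0
Q = (203869/37950)²/((203869/37950) + 1700/759) = (41562569161/1440202500)/(288869/37950) = 41562569161/10962578550 in ≈ 3.791 in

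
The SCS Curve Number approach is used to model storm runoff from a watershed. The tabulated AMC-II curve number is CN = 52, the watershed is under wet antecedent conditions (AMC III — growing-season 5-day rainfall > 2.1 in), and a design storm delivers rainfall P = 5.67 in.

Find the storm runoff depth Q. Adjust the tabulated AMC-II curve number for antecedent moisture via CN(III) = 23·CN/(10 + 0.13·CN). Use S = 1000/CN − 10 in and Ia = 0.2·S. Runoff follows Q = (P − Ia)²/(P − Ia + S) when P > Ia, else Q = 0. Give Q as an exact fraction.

Adjust CN=52 to AMC III: 23·52/(10 + 0.13·52) → 1196 ÷ (419/25) = 29900/419 ≈ 71.360
Retention S: 1000/CN − 10 with CN=71.360 → S = 1200/299 ≈ 4.013 in
Initial abstraction Ia = S/5 = (1200/299)/5 = 240/299 ≈ 0.803 in
Since P=5.670 > Ia=0.803: effective rainfall P−Ia = 145533/29900 in
Q: (145533/29900)² ÷ (265533/29900) = 7059951363/2646478900 in (≈ 2.668 in)

Q = 7059951363/2646478900 in ≈ 2.668 in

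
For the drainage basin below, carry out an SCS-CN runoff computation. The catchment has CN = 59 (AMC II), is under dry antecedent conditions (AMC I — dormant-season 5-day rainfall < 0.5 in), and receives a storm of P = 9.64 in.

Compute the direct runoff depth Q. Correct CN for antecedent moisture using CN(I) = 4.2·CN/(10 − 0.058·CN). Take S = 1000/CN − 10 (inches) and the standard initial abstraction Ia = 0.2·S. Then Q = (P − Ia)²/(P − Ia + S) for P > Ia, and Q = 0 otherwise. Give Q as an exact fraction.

CN(I) from CN(II)=59: (4.2·59)/(10 − 0.058·59) = 123900/3289 ≈ 37.671
S = 1000/(123900/3289) − 10 = 20500/1239 in ≈ 16.546 in
Initial abstraction Ia = S/5 = (20500/1239)/5 = 4100/1239 ≈ 3.309 in
Excess rainfall: 9.640 − 3.309 = 6.331 in; P > Ia so Q > 0
Q: (196099/30975)² ÷ (708599/30975) = 38454817801/21948854025 in (≈ 1.752 in)

Q = 38454817801/21948854025 in ≈ 1.752 in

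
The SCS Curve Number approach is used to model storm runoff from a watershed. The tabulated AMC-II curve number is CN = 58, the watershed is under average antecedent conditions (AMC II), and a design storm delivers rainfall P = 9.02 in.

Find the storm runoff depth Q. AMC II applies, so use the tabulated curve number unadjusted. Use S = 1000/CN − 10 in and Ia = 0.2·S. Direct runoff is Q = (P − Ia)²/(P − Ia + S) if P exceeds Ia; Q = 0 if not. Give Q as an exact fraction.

CN(II) = 58; AMC II needs no correction.
S = 1000/58 − 10 = 210/29 in ≈ 7.241 in
Initial abstraction Ia = S/5 = (210/29)/5 = 42/29 ≈ 1.448 in
Since P=9.020 > Ia=1.448: effective rainfall P−Ia = 10979/1450 in
Q: (10979/1450)² ÷ (21479/1450) = 120538441/31144550 in (≈ 3.870 in)

Q = 120538441/31144550 in ≈ 3.870 in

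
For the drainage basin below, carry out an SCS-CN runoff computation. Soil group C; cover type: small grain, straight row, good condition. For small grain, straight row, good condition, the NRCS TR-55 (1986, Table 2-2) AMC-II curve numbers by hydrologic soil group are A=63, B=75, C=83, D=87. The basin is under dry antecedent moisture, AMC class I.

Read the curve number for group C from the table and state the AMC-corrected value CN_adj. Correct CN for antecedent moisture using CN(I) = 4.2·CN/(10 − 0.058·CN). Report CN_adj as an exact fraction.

CN_adj = 174300/2593 ≈ 67.219

NRCS table: small grain, straight row, good condition, soil group C → CN(II) = 83
Dry (AMC I): CN(I) = 4.2·83/(10 − 0.058·83) = (1743/5)/(2593/500) = 174300/2593 ≈ 67.219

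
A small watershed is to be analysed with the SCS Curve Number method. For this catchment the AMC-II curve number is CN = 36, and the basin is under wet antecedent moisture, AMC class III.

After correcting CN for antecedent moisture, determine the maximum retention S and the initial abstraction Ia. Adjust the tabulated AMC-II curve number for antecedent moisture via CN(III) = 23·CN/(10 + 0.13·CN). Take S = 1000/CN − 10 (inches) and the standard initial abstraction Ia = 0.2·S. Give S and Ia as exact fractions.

Adjust CN=36 to AMC III: 23·36/(10 + 0.13·36) → 828 ÷ (367/25) = 20700/367 ≈ 56.403
Retention S: 1000/CN − 10 with CN=56.403 → S = 1600/207 ≈ 7.729 in
Initial abstraction Ia = S/5 = (1600/207)/5 = 320/207 ≈ 1.546 in

S = 1600/207 in ≈ 7.729 in; Ia = 320/207 in ≈ 1.546 in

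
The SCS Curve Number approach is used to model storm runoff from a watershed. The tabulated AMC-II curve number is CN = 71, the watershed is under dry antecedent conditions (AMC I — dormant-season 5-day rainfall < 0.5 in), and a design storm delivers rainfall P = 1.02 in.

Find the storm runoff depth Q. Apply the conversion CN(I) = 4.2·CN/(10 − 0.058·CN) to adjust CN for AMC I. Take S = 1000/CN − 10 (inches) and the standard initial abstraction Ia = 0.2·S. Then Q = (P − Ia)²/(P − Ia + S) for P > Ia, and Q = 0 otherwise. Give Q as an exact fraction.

Q = 0 in ≈ 0.000 in

Adjust CN=71 to AMC I: 4.2·71/(10 − 0.058·71) → (1491/5) ÷ (2941/500) = 149100/2941 ≈ 50.697
S = 1000/(149100/2941) − 10 = 14500/1491 in ≈ 9.725 in
Ia = 0.2S: 0.2·9.725 = 1.945 in (exactly 2900/1491)
P = 1.020 ≤ Ia = 1.945 in: entire storm abstracted, Q = 0.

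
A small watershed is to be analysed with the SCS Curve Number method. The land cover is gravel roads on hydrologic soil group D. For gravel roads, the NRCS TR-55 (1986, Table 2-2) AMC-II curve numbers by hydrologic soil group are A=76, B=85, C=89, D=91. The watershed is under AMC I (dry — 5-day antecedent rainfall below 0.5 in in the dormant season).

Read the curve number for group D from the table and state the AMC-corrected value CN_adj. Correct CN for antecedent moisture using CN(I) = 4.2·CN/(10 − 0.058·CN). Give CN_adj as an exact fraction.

CN_adj = 63700/787 ≈ 80.940

NRCS table: gravel roads, soil group D → CN(II) = 91
CN(I) from CN(II)=91: (4.2·91)/(10 − 0.058·91) = 63700/787 ≈ 80.940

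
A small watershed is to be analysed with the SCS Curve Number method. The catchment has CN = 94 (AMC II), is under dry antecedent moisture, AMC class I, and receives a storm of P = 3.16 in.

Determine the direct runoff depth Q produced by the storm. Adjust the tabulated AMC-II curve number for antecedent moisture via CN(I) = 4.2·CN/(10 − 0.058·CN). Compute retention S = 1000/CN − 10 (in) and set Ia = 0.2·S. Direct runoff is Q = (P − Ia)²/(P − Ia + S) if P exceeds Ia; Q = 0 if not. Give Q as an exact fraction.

Dry (AMC I): CN(I) = 4.2·94/(10 − 0.058·94) = (1974/5)/(1137/250) = 32900/379 ≈ 86.807
Retention S: 1000/CN − 10 with CN=86.807 → S = 500/329 ≈ 1.520 in
Ia = 0.2·(500/329) = 100/329 in ≈ 0.304 in
P − Ia = 3.160 − 0.304 = 23491/8225 ≈ 2.856 in (> 0, runoff occurs)
Q = (23491/8225)²/((23491/8225) + 500/329) = (551827081/67650625)/(35991/8225) = 551827081/296025975 in ≈ 1.864 in

Q = 551827081/296025975 in ≈ 1.864 in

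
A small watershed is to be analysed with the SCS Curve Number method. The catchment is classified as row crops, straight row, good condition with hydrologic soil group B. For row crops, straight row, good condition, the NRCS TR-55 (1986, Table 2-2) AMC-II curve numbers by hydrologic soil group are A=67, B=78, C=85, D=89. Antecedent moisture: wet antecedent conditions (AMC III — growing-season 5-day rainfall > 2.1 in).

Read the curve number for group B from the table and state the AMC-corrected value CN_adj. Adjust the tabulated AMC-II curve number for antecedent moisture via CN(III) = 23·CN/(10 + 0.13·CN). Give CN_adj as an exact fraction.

CN_adj = 89700/1007 ≈ 89.076

NRCS table: row crops, straight row, good condition, soil group B → CN(II) = 78
Adjust CN=78 to AMC III: 23·78/(10 + 0.13·78) → 1794 ÷ (1007/50) = 89700/1007 ≈ 89.076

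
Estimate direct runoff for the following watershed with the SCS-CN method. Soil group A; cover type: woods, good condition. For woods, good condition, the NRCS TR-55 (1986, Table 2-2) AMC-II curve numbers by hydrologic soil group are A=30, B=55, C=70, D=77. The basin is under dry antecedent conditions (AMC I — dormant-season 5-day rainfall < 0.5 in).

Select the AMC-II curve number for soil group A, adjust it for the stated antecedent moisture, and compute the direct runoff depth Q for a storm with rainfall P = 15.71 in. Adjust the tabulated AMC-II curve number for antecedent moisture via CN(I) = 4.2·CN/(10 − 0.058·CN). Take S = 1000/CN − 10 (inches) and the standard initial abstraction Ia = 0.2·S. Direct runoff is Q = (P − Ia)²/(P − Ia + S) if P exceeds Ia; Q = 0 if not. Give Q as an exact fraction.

Q = 17131321/48725100 in ≈ 0.352 in

NRCS table: woods, good condition, soil group A → CN(II) = 30
Dry (AMC I): CN(I) = 4.2·30/(10 − 0.058·30) = 126/(413/50) = 900/59 ≈ 15.254
Retention S: 1000/CN − 10 with CN=15.254 → S = 500/9 ≈ 55.556 in
Ia = 0.2S: 0.2·55.556 = 11.111 in (exactly 100/9)
Since P=15.710 > Ia=11.111: effective rainfall P−Ia = 4139/900 in
Runoff Q = (P−Ia)²/(P−Ia+S) = (4.599)²/(4.599+55.556) = 17131321/48725100 ≈ 0.352 in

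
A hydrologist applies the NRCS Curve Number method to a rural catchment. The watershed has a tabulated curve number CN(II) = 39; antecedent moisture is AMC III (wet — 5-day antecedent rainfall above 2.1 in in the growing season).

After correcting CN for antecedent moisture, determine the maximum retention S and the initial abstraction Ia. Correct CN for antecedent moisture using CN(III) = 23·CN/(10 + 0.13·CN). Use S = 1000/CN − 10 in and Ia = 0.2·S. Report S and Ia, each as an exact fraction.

S = 6100/897 in ≈ 6.800 in; Ia = 1220/897 in ≈ 1.360 in

Wet (AMC III): CN(III) = 23·39/(10 + 0.13·39) = 897/(1507/100) = 89700/1507 ≈ 59.522
Retention S: 1000/CN − 10 with CN=59.522 → S = 6100/897 ≈ 6.800 in
Ia = 0.2S: 0.2·6.800 = 1.360 in (exactly 1220/897)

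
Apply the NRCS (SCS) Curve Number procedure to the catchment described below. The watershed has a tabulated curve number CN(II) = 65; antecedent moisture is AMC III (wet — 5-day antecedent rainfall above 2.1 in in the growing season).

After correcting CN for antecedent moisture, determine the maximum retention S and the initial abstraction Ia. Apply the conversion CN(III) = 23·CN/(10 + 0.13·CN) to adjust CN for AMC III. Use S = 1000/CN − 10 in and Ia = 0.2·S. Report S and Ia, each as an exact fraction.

CN(III) from CN(II)=65: (23·65)/(10 + 0.13·65) = 29900/369 ≈ 81.030
Retention S: 1000/CN − 10 with CN=81.030 → S = 700/299 ≈ 2.341 in
Initial abstraction Ia = S/5 = (700/299)/5 = 140/299 ≈ 0.468 in

S = 700/299 in ≈ 2.341 in; Ia = 140/299 in ≈ 0.468 in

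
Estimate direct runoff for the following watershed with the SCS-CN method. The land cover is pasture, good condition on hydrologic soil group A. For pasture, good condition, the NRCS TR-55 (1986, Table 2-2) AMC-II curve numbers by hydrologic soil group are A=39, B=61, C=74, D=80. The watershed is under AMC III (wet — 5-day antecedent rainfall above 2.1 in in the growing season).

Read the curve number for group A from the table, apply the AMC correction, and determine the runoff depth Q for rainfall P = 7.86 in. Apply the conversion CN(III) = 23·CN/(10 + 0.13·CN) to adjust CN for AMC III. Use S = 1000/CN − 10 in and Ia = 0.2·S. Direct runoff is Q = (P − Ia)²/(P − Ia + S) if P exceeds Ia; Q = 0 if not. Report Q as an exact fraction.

Q = 84984493441/26753966850 in ≈ 3.177 in

NRCS table: pasture, good condition, soil group A → CN(II) = 39
CN(III) from CN(II)=39: (23·39)/(10 + 0.13·39) = 89700/1507 ≈ 59.522
Max retention: S = 1000/(89700/1507) − 10 = 6100/897 in (≈ 6.800 in)
Ia = 0.2·(6100/897) = 1220/897 in ≈ 1.360 in
Excess rainfall: 7.860 − 1.360 = 6.500 in; P > Ia so Q > 0
Q: (291521/44850)² ÷ (596521/44850) = 84984493441/26753966850 in (≈ 3.177 in)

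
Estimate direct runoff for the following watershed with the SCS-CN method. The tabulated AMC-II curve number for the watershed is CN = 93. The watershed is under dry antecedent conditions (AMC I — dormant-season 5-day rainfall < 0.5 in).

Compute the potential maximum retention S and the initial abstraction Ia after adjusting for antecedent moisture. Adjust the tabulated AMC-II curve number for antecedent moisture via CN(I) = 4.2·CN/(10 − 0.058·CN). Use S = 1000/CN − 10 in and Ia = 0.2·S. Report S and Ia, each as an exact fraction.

CN(I) from CN(II)=93: (4.2·93)/(10 − 0.058·93) = 27900/329 ≈ 84.802
S = 1000/(27900/329) − 10 = 500/279 in ≈ 1.792 in
Ia = 0.2S: 0.2·1.792 = 0.358 in (exactly 100/279)

S = 500/279 in ≈ 1.792 in; Ia = 100/279 in ≈ 0.358 in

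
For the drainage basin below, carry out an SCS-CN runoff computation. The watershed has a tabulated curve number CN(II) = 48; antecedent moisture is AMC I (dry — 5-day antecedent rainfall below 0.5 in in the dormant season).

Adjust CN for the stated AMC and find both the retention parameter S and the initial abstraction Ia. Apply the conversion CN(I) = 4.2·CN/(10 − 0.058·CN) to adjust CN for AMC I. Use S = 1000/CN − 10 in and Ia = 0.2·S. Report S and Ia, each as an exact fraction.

S = 1625/63 in ≈ 25.794 in; Ia = 325/63 in ≈ 5.159 in

Dry (AMC I): CN(I) = 4.2·48/(10 − 0.058·48) = (1008/5)/(902/125) = 12600/451 ≈ 27.938
Retention S: 1000/CN − 10 with CN=27.938 → S = 1625/63 ≈ 25.794 in
Ia = 0.2S: 0.2·25.794 = 5.159 in (exactly 325/63)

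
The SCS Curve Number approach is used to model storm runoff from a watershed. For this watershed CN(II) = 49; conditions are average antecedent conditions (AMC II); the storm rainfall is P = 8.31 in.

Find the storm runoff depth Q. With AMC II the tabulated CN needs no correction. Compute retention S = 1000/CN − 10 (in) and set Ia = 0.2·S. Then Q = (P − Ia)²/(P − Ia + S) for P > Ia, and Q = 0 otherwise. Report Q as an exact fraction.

AMC II — tabulated CN = 49 applies directly.
Retention S: 1000/CN − 10 with CN=49.000 → S = 510/49 ≈ 10.408 in
Initial abstraction Ia = S/5 = (510/49)/5 = 102/49 ≈ 2.082 in
P − Ia = 8.310 − 2.082 = 30519/4900 ≈ 6.228 in (> 0, runoff occurs)
Q: (30519/4900)² ÷ (81519/4900) = 310469787/133147700 in (≈ 2.332 in)

Q = 310469787/133147700 in ≈ 2.332 in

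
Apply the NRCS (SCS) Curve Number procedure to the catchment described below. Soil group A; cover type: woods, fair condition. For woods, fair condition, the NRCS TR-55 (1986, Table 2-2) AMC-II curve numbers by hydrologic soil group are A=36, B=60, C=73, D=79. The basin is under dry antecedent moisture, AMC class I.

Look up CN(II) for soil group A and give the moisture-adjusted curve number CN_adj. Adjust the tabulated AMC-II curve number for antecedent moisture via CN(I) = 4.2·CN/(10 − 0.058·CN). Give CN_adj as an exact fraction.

NRCS table: woods, fair condition, soil group A → CN(II) = 36
CN(I) from CN(II)=36: (4.2·36)/(10 − 0.058·36) = 18900/989 ≈ 19.110

CN_adj = 18900/989 ≈ 19.110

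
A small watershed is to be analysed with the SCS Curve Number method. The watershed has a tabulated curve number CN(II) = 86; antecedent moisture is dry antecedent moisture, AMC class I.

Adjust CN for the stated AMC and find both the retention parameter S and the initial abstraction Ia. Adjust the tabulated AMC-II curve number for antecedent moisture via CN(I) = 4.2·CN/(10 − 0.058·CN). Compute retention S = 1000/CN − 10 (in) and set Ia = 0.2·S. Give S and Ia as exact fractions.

Adjust CN=86 to AMC I: 4.2·86/(10 − 0.058·86) → (1806/5) ÷ (1253/250) = 12900/179 ≈ 72.067
Max retention: S = 1000/(12900/179) − 10 = 500/129 in (≈ 3.876 in)
Ia = 0.2·(500/129) = 100/129 in ≈ 0.775 in

S = 500/129 in ≈ 3.876 in; Ia = 100/129 in ≈ 0.775 in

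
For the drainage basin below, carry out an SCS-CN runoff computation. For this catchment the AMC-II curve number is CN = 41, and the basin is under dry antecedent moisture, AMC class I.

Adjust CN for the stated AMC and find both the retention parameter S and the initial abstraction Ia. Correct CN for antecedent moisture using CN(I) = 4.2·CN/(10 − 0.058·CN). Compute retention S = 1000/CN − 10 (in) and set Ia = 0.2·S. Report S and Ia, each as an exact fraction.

Dry (AMC I): CN(I) = 4.2·41/(10 − 0.058·41) = (861/5)/(3811/500) = 86100/3811 ≈ 22.592
Retention S: 1000/CN − 10 with CN=22.592 → S = 29500/861 ≈ 34.262 in
Ia = 0.2S: 0.2·34.262 = 6.852 in (exactly 5900/861)

S = 29500/861 in ≈ 34.262 in; Ia = 5900/861 in ≈ 6.852 in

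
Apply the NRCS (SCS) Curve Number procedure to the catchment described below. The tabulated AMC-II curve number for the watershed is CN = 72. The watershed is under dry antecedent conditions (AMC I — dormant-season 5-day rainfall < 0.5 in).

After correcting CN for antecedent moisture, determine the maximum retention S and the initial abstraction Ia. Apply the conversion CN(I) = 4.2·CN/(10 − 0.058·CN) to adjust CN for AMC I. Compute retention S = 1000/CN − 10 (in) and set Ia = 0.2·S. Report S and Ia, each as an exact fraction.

S = 250/27 in ≈ 9.259 in; Ia = 50/27 in ≈ 1.852 in

CN(I) from CN(II)=72: (4.2·72)/(10 − 0.058·72) = 675/13 ≈ 51.923
Max retention: S = 1000/(675/13) − 10 = 250/27 in (≈ 9.259 in)
Ia = 0.2·(250/27) = 50/27 in ≈ 1.852 in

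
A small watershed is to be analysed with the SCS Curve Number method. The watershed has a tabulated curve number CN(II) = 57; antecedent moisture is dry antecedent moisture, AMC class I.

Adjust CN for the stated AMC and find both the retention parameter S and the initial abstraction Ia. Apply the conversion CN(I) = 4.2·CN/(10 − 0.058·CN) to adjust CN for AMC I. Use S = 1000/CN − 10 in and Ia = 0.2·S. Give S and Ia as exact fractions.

S = 21500/1197 in ≈ 17.962 in; Ia = 4300/1197 in ≈ 3.592 in

CN(I) from CN(II)=57: (4.2·57)/(10 − 0.058·57) = 119700/3347 ≈ 35.763
S = 1000/(119700/3347) − 10 = 21500/1197 in ≈ 17.962 in
Ia = 0.2·(21500/1197) = 4300/1197 in ≈ 3.592 in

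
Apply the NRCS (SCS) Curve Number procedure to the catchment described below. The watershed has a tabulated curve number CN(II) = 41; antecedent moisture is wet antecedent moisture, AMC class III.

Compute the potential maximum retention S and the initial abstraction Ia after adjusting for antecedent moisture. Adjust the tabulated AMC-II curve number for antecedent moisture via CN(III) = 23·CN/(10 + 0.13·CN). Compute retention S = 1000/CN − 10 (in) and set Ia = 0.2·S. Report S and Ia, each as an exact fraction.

S = 5900/943 in ≈ 6.257 in; Ia = 1180/943 in ≈ 1.251 in

Adjust CN=41 to AMC III: 23·41/(10 + 0.13·41) → 943 ÷ (1533/100) = 94300/1533 ≈ 61.513
S = 1000/(94300/1533) − 10 = 5900/943 in ≈ 6.257 in
Initial abstraction Ia = S/5 = (5900/943)/5 = 1180/943 ≈ 1.251 in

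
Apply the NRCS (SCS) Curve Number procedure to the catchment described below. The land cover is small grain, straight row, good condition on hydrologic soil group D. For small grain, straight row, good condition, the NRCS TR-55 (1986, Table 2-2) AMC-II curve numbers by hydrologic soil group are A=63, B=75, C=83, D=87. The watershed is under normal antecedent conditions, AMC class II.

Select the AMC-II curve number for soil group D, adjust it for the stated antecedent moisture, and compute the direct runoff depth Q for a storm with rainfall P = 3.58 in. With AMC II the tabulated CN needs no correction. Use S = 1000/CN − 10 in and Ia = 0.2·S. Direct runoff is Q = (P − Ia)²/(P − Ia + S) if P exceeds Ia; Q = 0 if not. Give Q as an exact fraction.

NRCS table: small grain, straight row, good condition, soil group D → CN(II) = 87
Average conditions: CN = 87 (no AMC adjustment).
Max retention: S = 1000/87 − 10 = 130/87 in (≈ 1.494 in)
Ia = 0.2·(130/87) = 26/87 in ≈ 0.299 in
Excess rainfall: 3.580 − 0.299 = 3.281 in; P > Ia so Q > 0
Runoff Q = (P−Ia)²/(P−Ia+S) = (3.281)²/(3.281+1.494) = 203718529/90362550 ≈ 2.254 in

Q = 203718529/90362550 in ≈ 2.254 in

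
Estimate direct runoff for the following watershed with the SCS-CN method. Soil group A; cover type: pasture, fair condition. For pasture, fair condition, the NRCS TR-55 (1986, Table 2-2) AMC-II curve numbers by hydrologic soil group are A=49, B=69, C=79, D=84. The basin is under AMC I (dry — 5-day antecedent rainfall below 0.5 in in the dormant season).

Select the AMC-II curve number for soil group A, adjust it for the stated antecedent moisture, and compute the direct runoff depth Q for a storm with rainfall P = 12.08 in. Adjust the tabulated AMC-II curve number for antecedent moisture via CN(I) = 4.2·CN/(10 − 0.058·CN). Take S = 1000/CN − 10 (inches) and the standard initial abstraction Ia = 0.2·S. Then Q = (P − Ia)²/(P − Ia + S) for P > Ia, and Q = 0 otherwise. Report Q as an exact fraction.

NRCS table: pasture, fair condition, soil group A → CN(II) = 49
Dry (AMC I): CN(I) = 4.2·49/(10 − 0.058·49) = (1029/5)/(3579/500) = 34300/1193 ≈ 28.751
Max retention: S = 1000/(34300/1193) − 10 = 8500/343 in (≈ 24.781 in)
Initial abstraction Ia = S/5 = (8500/343)/5 = 1700/343 ≈ 4.956 in
Excess rainfall: 12.080 − 4.956 = 7.124 in; P > Ia so Q > 0
Q = (61086/8575)²/((61086/8575) + 8500/343) = (3731499396/73530625)/(273586/8575) = 1865749698/1172999975 in ≈ 1.591 in

Q = 1865749698/1172999975 in ≈ 1.591 in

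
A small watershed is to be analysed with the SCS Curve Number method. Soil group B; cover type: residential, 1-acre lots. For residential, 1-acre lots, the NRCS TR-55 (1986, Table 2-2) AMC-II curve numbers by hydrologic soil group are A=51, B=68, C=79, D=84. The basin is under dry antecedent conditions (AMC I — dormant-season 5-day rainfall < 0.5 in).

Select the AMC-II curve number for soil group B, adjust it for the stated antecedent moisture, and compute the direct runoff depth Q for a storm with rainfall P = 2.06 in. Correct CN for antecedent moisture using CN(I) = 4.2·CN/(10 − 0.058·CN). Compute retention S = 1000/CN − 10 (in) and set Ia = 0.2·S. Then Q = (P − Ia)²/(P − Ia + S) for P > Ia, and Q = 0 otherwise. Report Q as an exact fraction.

NRCS table: residential, 1-acre lots, soil group B → CN(II) = 68
Adjust CN=68 to AMC I: 4.2·68/(10 − 0.058·68) → (1428/5) ÷ (757/125) = 35700/757 ≈ 47.160
Max retention: S = 1000/(35700/757) − 10 = 4000/357 in (≈ 11.204 in)
Ia = 0.2S: 0.2·11.204 = 2.241 in (exactly 800/357)
P = 2.060 ≤ Ia = 2.241 in: entire storm abstracted, Q = 0.

Q = 0 in ≈ 0.000 in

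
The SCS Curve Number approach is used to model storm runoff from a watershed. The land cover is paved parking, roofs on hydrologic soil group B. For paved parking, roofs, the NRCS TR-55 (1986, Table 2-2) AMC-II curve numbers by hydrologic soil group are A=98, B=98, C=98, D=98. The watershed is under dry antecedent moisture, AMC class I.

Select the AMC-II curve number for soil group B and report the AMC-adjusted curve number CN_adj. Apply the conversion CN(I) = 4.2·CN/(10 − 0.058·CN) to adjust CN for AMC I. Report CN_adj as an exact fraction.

CN_adj = 102900/1079 ≈ 95.366

NRCS table: paved parking, roofs, soil group B → CN(II) = 98
Dry (AMC I): CN(I) = 4.2·98/(10 − 0.058·98) = (2058/5)/(1079/250) = 102900/1079 ≈ 95.366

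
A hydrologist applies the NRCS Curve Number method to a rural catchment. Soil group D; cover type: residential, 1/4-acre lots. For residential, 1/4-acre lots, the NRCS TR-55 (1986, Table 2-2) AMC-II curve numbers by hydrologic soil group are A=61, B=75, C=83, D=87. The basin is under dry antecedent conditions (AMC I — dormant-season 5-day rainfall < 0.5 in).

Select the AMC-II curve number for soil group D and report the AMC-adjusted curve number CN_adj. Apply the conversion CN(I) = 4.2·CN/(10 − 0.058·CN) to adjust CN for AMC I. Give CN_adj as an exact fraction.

CN_adj = 182700/2477 ≈ 73.759

NRCS table: residential, 1/4-acre lots, soil group D → CN(II) = 87
Adjust CN=87 to AMC I: 4.2·87/(10 − 0.058·87) → (1827/5) ÷ (2477/500) = 182700/2477 ≈ 73.759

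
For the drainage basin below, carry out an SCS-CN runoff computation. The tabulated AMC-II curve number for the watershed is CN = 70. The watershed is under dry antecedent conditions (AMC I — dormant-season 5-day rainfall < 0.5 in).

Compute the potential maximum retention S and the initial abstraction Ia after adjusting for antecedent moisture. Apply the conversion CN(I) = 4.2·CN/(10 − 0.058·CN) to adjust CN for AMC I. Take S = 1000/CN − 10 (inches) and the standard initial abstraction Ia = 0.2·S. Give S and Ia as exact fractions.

Adjust CN=70 to AMC I: 4.2·70/(10 − 0.058·70) → 294 ÷ (297/50) = 4900/99 ≈ 49.495
Retention S: 1000/CN − 10 with CN=49.495 → S = 500/49 ≈ 10.204 in
Ia = 0.2S: 0.2·10.204 = 2.041 in (exactly 100/49)

S = 500/49 in ≈ 10.204 in; Ia = 100/49 in ≈ 2.041 in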